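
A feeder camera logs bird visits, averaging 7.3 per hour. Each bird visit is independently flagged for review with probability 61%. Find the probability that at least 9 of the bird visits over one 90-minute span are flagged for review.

Thinning: the bird visits that are flagged for review themselves form a Poisson process with rate 0.61 × 7.3 = 4.453 per hour.
Over the interval, μ = 4.453 × 1.5 = 6.6795 (a 90-minute span = 1.5 hours).
P(N ≥ 9) = 1 − P(N ≤ 8) ≈ 0.2302.

0.2302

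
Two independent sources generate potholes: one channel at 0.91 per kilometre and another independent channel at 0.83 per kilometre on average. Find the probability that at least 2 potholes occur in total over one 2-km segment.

Independent Poisson processes superpose: combined rate λ = 0.91 + 0.83 = 1.74 per kilometre.
Over the interval, μ = 1.74 × 2 = 3.48 (a 2-km segment = 2 kilometres).
P(N ≥ 2) = 1 − P(N ≤ 1) ≈ 0.8620.

0.8620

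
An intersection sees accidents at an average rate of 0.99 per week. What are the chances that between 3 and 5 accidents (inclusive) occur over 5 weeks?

0.4958

Over the interval, μ = 0.99 × 5 = 4.95 (5 weeks).
P(3 ≤ N ≤ 5) = Σ_{j=3}^{5} e^(−4.95) · 4.95^j/j! ≈ 0.4958.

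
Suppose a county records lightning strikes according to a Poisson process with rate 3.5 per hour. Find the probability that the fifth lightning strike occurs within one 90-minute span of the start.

Over the interval, μ = 3.5 × 1.5 = 5.25 (a 90-minute span = 1.5 hours).
The fifth arrival falls in the interval iff at least 5 events occur there: P(S_5 ≤ t) = P(N ≥ 5) = 1 − P(N ≤ 4) ≈ 0.6022.

0.6022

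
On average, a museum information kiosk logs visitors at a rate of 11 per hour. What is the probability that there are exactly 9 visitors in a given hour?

0.1085

With mean μ = 11 per hour,
P(N = 9) = e^(−μ) μ^9/9! = e^(−11) · 11^9/362880 ≈ 0.1085.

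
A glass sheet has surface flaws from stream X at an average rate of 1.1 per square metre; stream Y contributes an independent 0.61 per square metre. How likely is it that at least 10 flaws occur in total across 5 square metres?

0.3535

Independent Poisson processes superpose: combined rate λ = 1.1 + 0.61 = 1.71 per square metre.
Over the interval, μ = 1.71 × 5 = 8.55 (5 square metres).
P(N ≥ 10) = 1 − P(N ≤ 9) ≈ 0.3535.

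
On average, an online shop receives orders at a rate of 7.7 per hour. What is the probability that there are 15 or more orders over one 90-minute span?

0.1889

Over the interval, μ = 7.7 × 1.5 = 11.55 (a 90-minute span = 1.5 hours).
P(N ≥ 15) = 1 − P(N ≤ 14) = 1 − Σ_{j=0}^{14} e^(−μ) μ^j/j! ≈ 0.1889.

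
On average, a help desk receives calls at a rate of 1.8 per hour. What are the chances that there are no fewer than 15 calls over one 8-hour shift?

Over the interval, μ = 1.8 × 8 = 14.4 (an 8-hour shift = 8 hours).
P(N ≥ 15) = 1 − P(N ≤ 14) = 1 − Σ_{j=0}^{14} e^(−μ) μ^j/j! ≈ 0.4719.

0.4719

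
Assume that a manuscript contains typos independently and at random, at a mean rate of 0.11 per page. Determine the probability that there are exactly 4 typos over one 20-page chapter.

Over the interval, μ = 0.11 × 20 = 2.2 (a 20-page chapter = 20 pages).
P(N = 4) = e^(−μ) μ^4/4! = e^(−2.2) · 2.2^4/24 ≈ 0.1082.

0.1082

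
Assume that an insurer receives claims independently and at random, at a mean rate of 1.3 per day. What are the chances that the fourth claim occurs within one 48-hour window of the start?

0.2640

Over the interval, μ = 1.3 × 2 = 2.6 (a 48-hour window = 2 days).
The fourth arrival falls in the interval iff at least 4 events occur there: P(S_4 ≤ t) = P(N ≥ 4) = 1 − P(N ≤ 3) ≈ 0.2640.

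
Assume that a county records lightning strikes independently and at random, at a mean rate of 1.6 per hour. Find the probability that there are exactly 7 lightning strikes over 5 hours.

0.1396

Over the interval, μ = 1.6 × 5 = 8 (5 hours).
P(N = 7) = e^(−μ) μ^7/7! = e^(−8) · 8^7/5040 ≈ 0.1396.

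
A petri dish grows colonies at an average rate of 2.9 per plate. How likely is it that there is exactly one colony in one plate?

0.1596

With mean μ = 2.9 per plate,
P(N = 1) = e^(−μ) μ^1/1! = e^(−2.9) · 2.9^1/1 ≈ 0.1596.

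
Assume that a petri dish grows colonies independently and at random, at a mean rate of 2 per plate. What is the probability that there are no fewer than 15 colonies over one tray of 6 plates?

0.2280

Over the interval, μ = 2 × 6 = 12 (a tray of 6 plates = 6 plates).
P(N ≥ 15) = 1 − P(N ≤ 14) = 1 − Σ_{j=0}^{14} e^(−μ) μ^j/j! ≈ 0.2280.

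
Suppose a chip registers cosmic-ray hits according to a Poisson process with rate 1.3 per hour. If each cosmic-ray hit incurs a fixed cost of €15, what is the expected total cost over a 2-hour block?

E[N] = 1.3 × 2 = 2.6 (a 2-hour block = 2 hours); E[cost] = 2.6 × €15 = €39.

€39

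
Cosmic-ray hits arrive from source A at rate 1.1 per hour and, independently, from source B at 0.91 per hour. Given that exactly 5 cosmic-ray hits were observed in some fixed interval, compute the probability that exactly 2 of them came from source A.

0.2779

Given the total, each event is independently from source A with probability p = λ_A/(λ_A+λ_B) = 1.1/2.01 ≈ 0.5473.
So K ~ Binomial(5, 1.1/2.01): P(K = 2) = C(5,2) · (1.1/2.01)^2 · (0.91/2.01)^3 ≈ 0.2779.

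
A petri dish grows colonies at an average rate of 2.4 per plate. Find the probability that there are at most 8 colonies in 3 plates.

Over the interval, μ = 2.4 × 3 = 7.2 (3 plates).
P(N ≤ 8) = Σ_{j=0}^{8} e^(−μ) μ^j/j! ≈ 0.7027.

0.7027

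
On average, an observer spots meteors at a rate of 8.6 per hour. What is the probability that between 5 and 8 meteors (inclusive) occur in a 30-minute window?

0.3979

Over the interval, μ = 8.6 × 0.5 = 4.3 (a 30-minute window = 0.5 hours).
P(5 ≤ N ≤ 8) = Σ_{j=5}^{8} e^(−4.3) · 4.3^j/j! ≈ 0.3979.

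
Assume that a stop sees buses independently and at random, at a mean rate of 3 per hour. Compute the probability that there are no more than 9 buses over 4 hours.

0.2424

Over the interval, μ = 3 × 4 = 12 (4 hours).
P(N ≤ 9) = Σ_{j=0}^{9} e^(−μ) μ^j/j! ≈ 0.2424.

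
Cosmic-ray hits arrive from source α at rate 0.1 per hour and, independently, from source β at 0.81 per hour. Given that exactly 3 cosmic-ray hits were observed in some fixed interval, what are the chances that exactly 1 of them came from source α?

Given the total, each event is independently from source α with probability p = λ_α/(λ_α+λ_β) = 0.1/0.91 ≈ 0.1099.
So K ~ Binomial(3, 0.1/0.91): P(K = 1) = C(3,1) · (0.1/0.91)^1 · (0.81/0.91)^2 ≈ 0.2612.

0.2612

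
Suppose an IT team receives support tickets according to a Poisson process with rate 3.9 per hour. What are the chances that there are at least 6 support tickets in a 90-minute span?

Over the interval, μ = 3.9 × 1.5 = 5.85 (a 90-minute span = 1.5 hours).
P(N ≥ 6) = 1 − P(N ≤ 5) = 1 − Σ_{j=0}^{5} e^(−μ) μ^j/j! ≈ 0.5299.

0.5299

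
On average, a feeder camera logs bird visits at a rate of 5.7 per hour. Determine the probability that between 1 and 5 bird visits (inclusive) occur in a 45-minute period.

Over the interval, μ = 5.7 × 0.75 = 4.275 (a 45-minute period = 0.75 hours).
P(1 ≤ N ≤ 5) = Σ_{j=1}^{5} e^(−4.275) · 4.275^j/j! ≈ 0.7269.

0.7269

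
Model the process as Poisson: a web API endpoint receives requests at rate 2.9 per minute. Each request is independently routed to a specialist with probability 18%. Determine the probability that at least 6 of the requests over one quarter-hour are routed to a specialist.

0.7927

Thinning: the requests that are routed to a specialist themselves form a Poisson process with rate 0.18 × 2.9 = 0.522 per minute.
Over the interval, μ = 0.522 × 15 = 7.83 (a quarter-hour = 15 minutes).
P(N ≥ 6) = 1 − P(N ≤ 5) ≈ 0.7927.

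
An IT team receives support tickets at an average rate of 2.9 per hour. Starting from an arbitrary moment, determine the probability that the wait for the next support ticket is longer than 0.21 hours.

The wait for the next event is exponential with rate λ = 2.9 per hour.
P(T > 0.21) = e^(−λt) = e^(−2.9 × 0.21) = e^(−0.609) ≈ 0.5439.

0.5439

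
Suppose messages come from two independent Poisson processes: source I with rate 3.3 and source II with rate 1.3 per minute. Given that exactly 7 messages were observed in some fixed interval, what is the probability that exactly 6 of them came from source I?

0.2697

Given the total, each event is independently from source I with probability p = λ_I/(λ_I+λ_II) = 3.3/4.6 ≈ 0.7174.
So K ~ Binomial(7, 3.3/4.6): P(K = 6) = C(7,6) · (3.3/4.6)^6 · (1.3/4.6)^1 ≈ 0.2697.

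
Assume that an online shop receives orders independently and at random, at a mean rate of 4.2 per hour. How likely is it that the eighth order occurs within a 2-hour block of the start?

0.6013

Over the interval, μ = 4.2 × 2 = 8.4 (a 2-hour block = 2 hours).
The eighth arrival falls in the interval iff at least 8 events occur there: P(S_8 ≤ t) = P(N ≥ 8) = 1 − P(N ≤ 7) ≈ 0.6013.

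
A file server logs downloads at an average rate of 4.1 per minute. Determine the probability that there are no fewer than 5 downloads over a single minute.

With mean μ = 4.1 per minute,
P(N ≥ 5) = 1 − P(N ≤ 4) = 1 − Σ_{j=0}^{4} e^(−μ) μ^j/j! ≈ 0.3907.

0.3907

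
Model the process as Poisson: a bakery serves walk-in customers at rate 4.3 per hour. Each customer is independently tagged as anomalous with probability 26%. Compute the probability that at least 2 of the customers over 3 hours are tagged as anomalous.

Thinning: the customers that are tagged as anomalous themselves form a Poisson process with rate 0.26 × 4.3 = 1.118 per hour.
Over the interval, μ = 1.118 × 3 = 3.354 (3 hours).
P(N ≥ 2) = 1 − P(N ≤ 1) ≈ 0.8479.

0.8479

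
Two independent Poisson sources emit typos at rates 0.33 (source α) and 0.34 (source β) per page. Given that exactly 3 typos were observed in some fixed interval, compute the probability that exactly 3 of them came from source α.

Given the total, each event is independently from source α with probability p = λ_α/(λ_α+λ_β) = 0.33/0.67 ≈ 0.4925.
So K ~ Binomial(3, 0.33/0.67): P(K = 3) = C(3,3) · (0.33/0.67)^3 · (0.34/0.67)^0 ≈ 0.1195.

0.1195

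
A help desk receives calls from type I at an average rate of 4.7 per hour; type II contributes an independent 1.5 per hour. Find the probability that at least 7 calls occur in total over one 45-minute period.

Independent Poisson processes superpose: combined rate λ = 4.7 + 1.5 = 6.2 per hour.
Over the interval, μ = 6.2 × 0.75 = 4.65 (a 45-minute period = 0.75 hours).
P(N ≥ 7) = 1 − P(N ≤ 6) ≈ 0.1886.

0.1886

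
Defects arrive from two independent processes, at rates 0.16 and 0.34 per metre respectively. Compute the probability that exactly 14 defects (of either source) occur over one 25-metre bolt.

0.0972

Independent Poisson processes superpose: combined rate λ = 0.16 + 0.34 = 0.5 per metre.
Over the interval, μ = 0.5 × 25 = 12.5 (a 25-metre bolt = 25 metres).
P(N = 14) = e^(−12.5) · 12.5^14/14! ≈ 0.0972.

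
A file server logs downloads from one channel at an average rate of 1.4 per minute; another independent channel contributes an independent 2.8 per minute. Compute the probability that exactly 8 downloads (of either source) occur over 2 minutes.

Independent Poisson processes superpose: combined rate λ = 1.4 + 2.8 = 4.2 per minute.
Over the interval, μ = 4.2 × 2 = 8.4 (2 minutes).
P(N = 8) = e^(−8.4) · 8.4^8/8! ≈ 0.1382.

0.1382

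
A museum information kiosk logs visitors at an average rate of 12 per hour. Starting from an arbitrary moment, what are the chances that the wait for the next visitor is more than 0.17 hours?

The wait for the next event is exponential with rate λ = 12 per hour.
P(T > 0.17) = e^(−λt) = e^(−12 × 0.17) = e^(−2.04) ≈ 0.1300.

0.1300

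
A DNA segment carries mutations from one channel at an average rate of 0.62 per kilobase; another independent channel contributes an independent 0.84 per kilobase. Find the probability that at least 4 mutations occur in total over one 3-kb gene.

Independent Poisson processes superpose: combined rate λ = 0.62 + 0.84 = 1.46 per kilobase.
Over the interval, μ = 1.46 × 3 = 4.38 (a 3-kb gene = 3 kilobases).
P(N ≥ 4) = 1 − P(N ≤ 3) ≈ 0.6371.

0.6371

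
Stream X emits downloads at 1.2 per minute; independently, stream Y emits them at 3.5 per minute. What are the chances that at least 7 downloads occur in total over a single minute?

0.1954

Independent Poisson processes superpose: combined rate λ = 1.2 + 3.5 = 4.7 per minute.
So μ = 4.7.
P(N ≥ 7) = 1 − P(N ≤ 6) ≈ 0.1954.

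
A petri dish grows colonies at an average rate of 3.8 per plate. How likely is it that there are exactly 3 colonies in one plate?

0.2046

With mean μ = 3.8 per plate,
P(N = 3) = e^(−μ) μ^3/3! = e^(−3.8) · 3.8^3/6 ≈ 0.2046.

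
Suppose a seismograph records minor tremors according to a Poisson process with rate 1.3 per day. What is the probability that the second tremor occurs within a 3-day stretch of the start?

0.9008

Over the interval, μ = 1.3 × 3 = 3.9 (a 3-day stretch = 3 days).
The second arrival falls in the interval iff at least 2 events occur there: P(S_2 ≤ t) = P(N ≥ 2) = 1 − P(N ≤ 1) ≈ 0.9008.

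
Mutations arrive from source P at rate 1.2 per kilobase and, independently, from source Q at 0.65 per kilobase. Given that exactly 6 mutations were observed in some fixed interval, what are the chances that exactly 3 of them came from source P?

Given the total, each event is independently from source P with probability p = λ_P/(λ_P+λ_Q) = 1.2/1.85 ≈ 0.6486.
So K ~ Binomial(6, 1.2/1.85): P(K = 3) = C(6,3) · (1.2/1.85)^3 · (0.65/1.85)^3 ≈ 0.2367.

0.2367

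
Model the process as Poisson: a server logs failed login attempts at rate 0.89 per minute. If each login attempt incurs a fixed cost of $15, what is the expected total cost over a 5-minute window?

E[N] = 0.89 × 5 = 4.45 (a 5-minute window = 5 minutes); E[cost] = 4.45 × $15 = $66.75.

$66.75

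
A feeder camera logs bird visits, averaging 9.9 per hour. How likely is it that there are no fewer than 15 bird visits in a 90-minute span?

0.5189

Over the interval, μ = 9.9 × 1.5 = 14.85 (a 90-minute span = 1.5 hours).
P(N ≥ 15) = 1 − P(N ≤ 14) = 1 − Σ_{j=0}^{14} e^(−μ) μ^j/j! ≈ 0.5189.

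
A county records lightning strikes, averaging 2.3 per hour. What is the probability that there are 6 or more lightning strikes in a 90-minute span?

Over the interval, μ = 2.3 × 1.5 = 3.45 (a 90-minute span = 1.5 hours).
P(N ≥ 6) = 1 − P(N ≤ 5) = 1 − Σ_{j=0}^{5} e^(−μ) μ^j/j! ≈ 0.1358.

0.1358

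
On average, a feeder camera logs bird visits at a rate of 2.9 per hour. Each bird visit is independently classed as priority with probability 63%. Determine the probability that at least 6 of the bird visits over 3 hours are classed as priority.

Thinning: the bird visits that are classed as priority themselves form a Poisson process with rate 0.63 × 2.9 = 1.827 per hour.
Over the interval, μ = 1.827 × 3 = 5.481 (3 hours).
P(N ≥ 6) = 1 − P(N ≤ 5) ≈ 0.4678.

0.4678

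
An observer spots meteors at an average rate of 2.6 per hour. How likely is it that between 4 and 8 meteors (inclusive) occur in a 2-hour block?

Over the interval, μ = 2.6 × 2 = 5.2 (a 2-hour block = 2 hours).
P(4 ≤ N ≤ 8) = Σ_{j=4}^{8} e^(−5.2) · 5.2^j/j! ≈ 0.6800.

0.6800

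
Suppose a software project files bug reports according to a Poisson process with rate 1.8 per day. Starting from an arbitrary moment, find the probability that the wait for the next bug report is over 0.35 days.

0.5326

The wait for the next event is exponential with rate λ = 1.8 per day.
P(T > 0.35) = e^(−λt) = e^(−1.8 × 0.35) = e^(−0.63) ≈ 0.5326.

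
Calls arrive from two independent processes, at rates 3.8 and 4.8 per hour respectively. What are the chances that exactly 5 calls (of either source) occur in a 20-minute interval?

0.0918

Independent Poisson processes superpose: combined rate λ = 3.8 + 4.8 = 8.6 per hour.
Over the interval, μ = 8.6 × 1/3 ≈ 2.86667 (a 20-minute interval = 1/3 hours).
P(N = 5) = e^(−2.86667) · 2.86667^5/5! ≈ 0.0918.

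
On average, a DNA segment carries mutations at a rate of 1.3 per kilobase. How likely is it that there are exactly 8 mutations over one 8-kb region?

0.1033

Over the interval, μ = 1.3 × 8 = 10.4 (an 8-kb region = 8 kilobases).
P(N = 8) = e^(−μ) μ^8/8! = e^(−10.4) · 10.4^8/40320 ≈ 0.1033.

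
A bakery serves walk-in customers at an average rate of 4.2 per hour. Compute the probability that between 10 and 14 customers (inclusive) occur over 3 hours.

Over the interval, μ = 4.2 × 3 = 12.6 (3 hours).
P(10 ≤ N ≤ 14) = Σ_{j=10}^{14} e^(−12.6) · 12.6^j/j! ≈ 0.5214.

0.5214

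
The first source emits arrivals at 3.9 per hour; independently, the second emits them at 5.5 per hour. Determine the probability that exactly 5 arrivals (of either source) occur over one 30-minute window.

Independent Poisson processes superpose: combined rate λ = 3.9 + 5.5 = 9.4 per hour.
Over the interval, μ = 9.4 × 0.5 = 4.7 (a 30-minute window = 0.5 hours).
P(N = 5) = e^(−4.7) · 4.7^5/5! ≈ 0.1738.

0.1738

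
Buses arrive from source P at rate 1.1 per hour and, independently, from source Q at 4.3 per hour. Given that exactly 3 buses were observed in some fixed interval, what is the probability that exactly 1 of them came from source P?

Given the total, each event is independently from source P with probability p = λ_P/(λ_P+λ_Q) = 1.1/5.4 ≈ 0.2037.
So K ~ Binomial(3, 1.1/5.4): P(K = 1) = C(3,1) · (1.1/5.4)^1 · (4.3/5.4)^2 ≈ 0.3875.

0.3875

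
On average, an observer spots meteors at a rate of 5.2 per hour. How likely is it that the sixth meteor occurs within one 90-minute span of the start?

Over the interval, μ = 5.2 × 1.5 = 7.8 (a 90-minute span = 1.5 hours).
The sixth arrival falls in the interval iff at least 6 events occur there: P(S_6 ≤ t) = P(N ≥ 6) = 1 − P(N ≤ 5) ≈ 0.7897.

0.7897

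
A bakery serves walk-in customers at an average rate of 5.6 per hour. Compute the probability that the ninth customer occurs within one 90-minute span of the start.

0.4631

Over the interval, μ = 5.6 × 1.5 = 8.4 (a 90-minute span = 1.5 hours).
The ninth arrival falls in the interval iff at least 9 events occur there: P(S_9 ≤ t) = P(N ≥ 9) = 1 − P(N ≤ 8) ≈ 0.4631.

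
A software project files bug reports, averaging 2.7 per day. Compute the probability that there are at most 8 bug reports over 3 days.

0.5786

Over the interval, μ = 2.7 × 3 = 8.1 (3 days).
P(N ≤ 8) = Σ_{j=0}^{8} e^(−μ) μ^j/j! ≈ 0.5786.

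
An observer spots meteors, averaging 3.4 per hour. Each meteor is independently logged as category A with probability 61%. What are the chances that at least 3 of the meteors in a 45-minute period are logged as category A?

Thinning: the meteors that are logged as category A themselves form a Poisson process with rate 0.61 × 3.4 = 2.074 per hour.
Over the interval, μ = 2.074 × 0.75 = 1.5555 (a 45-minute period = 0.75 hours).
P(N ≥ 3) = 1 − P(N ≤ 2) ≈ 0.2052.

0.2052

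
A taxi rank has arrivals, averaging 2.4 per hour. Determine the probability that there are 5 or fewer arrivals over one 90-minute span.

0.8441

Over the interval, μ = 2.4 × 1.5 = 3.6 (a 90-minute span = 1.5 hours).
P(N ≤ 5) = Σ_{j=0}^{5} e^(−μ) μ^j/j! ≈ 0.8441.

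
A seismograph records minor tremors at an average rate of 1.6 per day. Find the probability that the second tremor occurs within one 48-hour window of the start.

Over the interval, μ = 1.6 × 2 = 3.2 (a 48-hour window = 2 days).
The second arrival falls in the interval iff at least 2 events occur there: P(S_2 ≤ t) = P(N ≥ 2) = 1 − P(N ≤ 1) ≈ 0.8288.

0.8288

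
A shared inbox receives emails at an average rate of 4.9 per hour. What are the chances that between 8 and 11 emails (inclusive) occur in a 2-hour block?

Over the interval, μ = 4.9 × 2 = 9.8 (a 2-hour block = 2 hours).
P(8 ≤ N ≤ 11) = Σ_{j=8}^{11} e^(−9.8) · 9.8^j/j! ≈ 0.4805.

0.4805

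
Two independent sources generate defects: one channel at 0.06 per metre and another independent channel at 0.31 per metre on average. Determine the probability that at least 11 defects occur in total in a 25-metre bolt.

0.3240

Independent Poisson processes superpose: combined rate λ = 0.06 + 0.31 = 0.37 per metre.
Over the interval, μ = 0.37 × 25 = 9.25 (a 25-metre bolt = 25 metres).
P(N ≥ 11) = 1 − P(N ≤ 10) ≈ 0.3240.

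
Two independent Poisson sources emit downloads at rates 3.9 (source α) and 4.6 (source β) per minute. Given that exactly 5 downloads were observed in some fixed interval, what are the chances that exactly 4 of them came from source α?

0.1199

Given the total, each event is independently from source α with probability p = λ_α/(λ_α+λ_β) = 3.9/8.5 ≈ 0.4588.
So K ~ Binomial(5, 3.9/8.5): P(K = 4) = C(5,4) · (3.9/8.5)^4 · (4.6/8.5)^1 ≈ 0.1199.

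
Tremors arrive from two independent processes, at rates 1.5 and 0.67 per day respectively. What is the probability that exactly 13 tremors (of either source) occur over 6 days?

Independent Poisson processes superpose: combined rate λ = 1.5 + 0.67 = 2.17 per day.
Over the interval, μ = 2.17 × 6 = 13.02 (6 days).
P(N = 13) = e^(−13.02) · 13.02^13/13! ≈ 0.1099.

0.1099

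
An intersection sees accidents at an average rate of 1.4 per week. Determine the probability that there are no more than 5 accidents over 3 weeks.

Over the interval, μ = 1.4 × 3 = 4.2 (3 weeks).
P(N ≤ 5) = Σ_{j=0}^{5} e^(−μ) μ^j/j! ≈ 0.7531.

0.7531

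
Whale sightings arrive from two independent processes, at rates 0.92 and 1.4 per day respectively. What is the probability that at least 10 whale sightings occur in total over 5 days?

0.7209

Independent Poisson processes superpose: combined rate λ = 0.92 + 1.4 = 2.32 per day.
Over the interval, μ = 2.32 × 5 = 11.6 (5 days).
P(N ≥ 10) = 1 − P(N ≤ 9) ≈ 0.7209.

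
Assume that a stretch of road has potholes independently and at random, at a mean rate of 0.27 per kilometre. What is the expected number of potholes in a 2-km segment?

0.54

E[N] = λt = 0.27 × 2 = 0.54 (a 2-km segment = 2 kilometres).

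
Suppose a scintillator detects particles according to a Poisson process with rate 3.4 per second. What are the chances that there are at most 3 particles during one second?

0.5584

With mean μ = 3.4 per second,
P(N ≤ 3) = Σ_{j=0}^{3} e^(−μ) μ^j/j! ≈ 0.5584.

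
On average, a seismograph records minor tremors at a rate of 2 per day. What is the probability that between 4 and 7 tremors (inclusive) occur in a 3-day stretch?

0.5928

Over the interval, μ = 2 × 3 = 6 (a 3-day stretch = 3 days).
P(4 ≤ N ≤ 7) = Σ_{j=4}^{7} e^(−6) · 6^j/j! ≈ 0.5928.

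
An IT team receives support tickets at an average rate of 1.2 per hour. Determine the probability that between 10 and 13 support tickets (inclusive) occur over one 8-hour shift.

Over the interval, μ = 1.2 × 8 = 9.6 (an 8-hour shift = 8 hours).
P(10 ≤ N ≤ 13) = Σ_{j=10}^{13} e^(−9.6) · 9.6^j/j! ≈ 0.3830.

0.3830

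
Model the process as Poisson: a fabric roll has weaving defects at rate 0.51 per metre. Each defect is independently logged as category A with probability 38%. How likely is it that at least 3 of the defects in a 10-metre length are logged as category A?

Thinning: the defects that are logged as category A themselves form a Poisson process with rate 0.38 × 0.51 = 0.1938 per metre.
Over the interval, μ = 0.1938 × 10 = 1.938 (a 10-metre length = 10 metres).
P(N ≥ 3) = 1 − P(N ≤ 2) ≈ 0.3065.

0.3065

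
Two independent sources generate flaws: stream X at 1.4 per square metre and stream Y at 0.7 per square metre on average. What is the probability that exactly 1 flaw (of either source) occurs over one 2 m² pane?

Independent Poisson processes superpose: combined rate λ = 1.4 + 0.7 = 2.1 per square metre.
Over the interval, μ = 2.1 × 2 = 4.2 (a 2 m² pane = 2 square metres).
P(N = 1) = e^(−4.2) · 4.2^1/1! ≈ 0.0630.

0.0630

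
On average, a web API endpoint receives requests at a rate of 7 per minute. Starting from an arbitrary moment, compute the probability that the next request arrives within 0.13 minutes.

Inter-arrival times are exponential with rate λ = 7 per minute.
P(T ≤ 0.13) = 1 − e^(−λt) = 1 − e^(−7 × 0.13) = 1 − e^(−0.91) ≈ 0.5975.

0.5975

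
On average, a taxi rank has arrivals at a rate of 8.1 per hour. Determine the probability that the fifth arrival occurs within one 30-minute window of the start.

Over the interval, μ = 8.1 × 0.5 = 4.05 (a 30-minute window = 0.5 hours).
The fifth arrival falls in the interval iff at least 5 events occur there: P(S_5 ≤ t) = P(N ≥ 5) = 1 − P(N ≤ 4) ≈ 0.3809.

0.3809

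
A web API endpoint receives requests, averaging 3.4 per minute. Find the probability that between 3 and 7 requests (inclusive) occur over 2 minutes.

Over the interval, μ = 3.4 × 2 = 6.8 (2 minutes).
P(3 ≤ N ≤ 7) = Σ_{j=3}^{7} e^(−6.8) · 6.8^j/j! ≈ 0.5940.

0.5940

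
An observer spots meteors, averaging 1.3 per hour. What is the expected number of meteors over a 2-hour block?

2.6

E[N] = λt = 1.3 × 2 = 2.6 (a 2-hour block = 2 hours).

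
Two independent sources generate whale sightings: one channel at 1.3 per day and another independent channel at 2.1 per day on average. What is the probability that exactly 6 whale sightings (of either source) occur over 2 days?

Independent Poisson processes superpose: combined rate λ = 1.3 + 2.1 = 3.4 per day.
Over the interval, μ = 3.4 × 2 = 6.8 (2 days).
P(N = 6) = e^(−6.8) · 6.8^6/6! ≈ 0.1529.

0.1529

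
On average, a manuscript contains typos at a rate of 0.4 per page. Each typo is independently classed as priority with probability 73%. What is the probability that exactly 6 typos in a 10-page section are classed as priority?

0.0464

Thinning: the typos that are classed as priority themselves form a Poisson process with rate 0.73 × 0.4 = 0.292 per page.
Over the interval, μ = 0.292 × 10 = 2.92 (a 10-page section = 10 pages).
P(N = 6) = e^(−2.92) · 2.92^6/6! ≈ 0.0464.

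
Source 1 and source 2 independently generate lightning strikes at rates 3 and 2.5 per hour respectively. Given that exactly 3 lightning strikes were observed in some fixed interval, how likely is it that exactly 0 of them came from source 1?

0.0939

Given the total, each event is independently from source 1 with probability p = λ_1/(λ_1+λ_2) = 3/5.5 ≈ 0.5455.
So K ~ Binomial(3, 3/5.5): P(K = 0) = C(3,0) · (3/5.5)^0 · (2.5/5.5)^3 ≈ 0.0939.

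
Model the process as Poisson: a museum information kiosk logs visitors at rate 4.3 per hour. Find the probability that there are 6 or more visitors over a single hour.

0.2633

With mean μ = 4.3 per hour,
P(N ≥ 6) = 1 − P(N ≤ 5) = 1 − Σ_{j=0}^{5} e^(−μ) μ^j/j! ≈ 0.2633.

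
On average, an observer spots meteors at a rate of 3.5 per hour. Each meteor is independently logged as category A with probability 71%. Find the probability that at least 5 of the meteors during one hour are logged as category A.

0.1068

Thinning: the meteors that are logged as category A themselves form a Poisson process with rate 0.71 × 3.5 = 2.485 per hour.
So μ = 2.485.
P(N ≥ 5) = 1 − P(N ≤ 4) ≈ 0.1068.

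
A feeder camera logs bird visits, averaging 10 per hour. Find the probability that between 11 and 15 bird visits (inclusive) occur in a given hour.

0.3682

With mean μ = 10 per hour,
P(11 ≤ N ≤ 15) = Σ_{j=11}^{15} e^(−10) · 10^j/j! ≈ 0.3682.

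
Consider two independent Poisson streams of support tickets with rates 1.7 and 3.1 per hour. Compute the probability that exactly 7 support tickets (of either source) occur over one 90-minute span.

Independent Poisson processes superpose: combined rate λ = 1.7 + 3.1 = 4.8 per hour.
Over the interval, μ = 4.8 × 1.5 = 7.2 (a 90-minute span = 1.5 hours).
P(N = 7) = e^(−7.2) · 7.2^7/7! ≈ 0.1486.

0.1486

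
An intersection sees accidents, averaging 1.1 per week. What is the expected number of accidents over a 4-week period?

E[N] = λt = 1.1 × 4 = 4.4 (a 4-week period = 4 weeks).

4.4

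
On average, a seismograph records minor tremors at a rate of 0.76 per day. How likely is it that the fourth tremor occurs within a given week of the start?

0.7771

Over the interval, μ = 0.76 × 7 = 5.32 (a week = 7 days).
The fourth arrival falls in the interval iff at least 4 events occur there: P(S_4 ≤ t) = P(N ≥ 4) = 1 − P(N ≤ 3) ≈ 0.7771.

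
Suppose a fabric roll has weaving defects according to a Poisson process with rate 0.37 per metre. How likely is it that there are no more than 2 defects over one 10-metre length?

0.2854

Over the interval, μ = 0.37 × 10 = 3.7 (a 10-metre length = 10 metres).
P(N ≤ 2) = Σ_{j=0}^{2} e^(−μ) μ^j/j! ≈ 0.2854.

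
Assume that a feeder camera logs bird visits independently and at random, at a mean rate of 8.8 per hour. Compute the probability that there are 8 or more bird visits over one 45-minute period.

Over the interval, μ = 8.8 × 0.75 = 6.6 (a 45-minute period = 0.75 hours).
P(N ≥ 8) = 1 − P(N ≤ 7) = 1 − Σ_{j=0}^{7} e^(−μ) μ^j/j! ≈ 0.3419.

0.3419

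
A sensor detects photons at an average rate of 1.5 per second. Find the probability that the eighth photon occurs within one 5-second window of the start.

0.4754

Over the interval, μ = 1.5 × 5 = 7.5 (a 5-second window = 5 seconds).
The eighth arrival falls in the interval iff at least 8 events occur there: P(S_8 ≤ t) = P(N ≥ 8) = 1 − P(N ≤ 7) ≈ 0.4754.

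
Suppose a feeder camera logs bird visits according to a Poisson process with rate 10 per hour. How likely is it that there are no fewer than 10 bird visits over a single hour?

0.5421

With mean μ = 10 per hour,
P(N ≥ 10) = 1 − P(N ≤ 9) = 1 − Σ_{j=0}^{9} e^(−μ) μ^j/j! ≈ 0.5421.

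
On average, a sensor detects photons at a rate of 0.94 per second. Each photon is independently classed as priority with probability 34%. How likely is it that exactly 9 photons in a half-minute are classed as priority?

0.1294

Thinning: the photons that are classed as priority themselves form a Poisson process with rate 0.34 × 0.94 = 0.3196 per second.
Over the interval, μ = 0.3196 × 30 = 9.588 (a half-minute = 30 seconds).
P(N = 9) = e^(−9.588) · 9.588^9/9! ≈ 0.1294.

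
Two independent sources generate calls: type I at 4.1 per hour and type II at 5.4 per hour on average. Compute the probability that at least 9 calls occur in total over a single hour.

Independent Poisson processes superpose: combined rate λ = 4.1 + 5.4 = 9.5 per hour.
So μ = 9.5.
P(N ≥ 9) = 1 − P(N ≤ 8) ≈ 0.6082.

0.6082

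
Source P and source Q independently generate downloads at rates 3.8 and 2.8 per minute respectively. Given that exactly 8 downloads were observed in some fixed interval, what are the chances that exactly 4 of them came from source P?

0.2492

Given the total, each event is independently from source P with probability p = λ_P/(λ_P+λ_Q) = 3.8/6.6 ≈ 0.5758.
So K ~ Binomial(8, 3.8/6.6): P(K = 4) = C(8,4) · (3.8/6.6)^4 · (2.8/6.6)^4 ≈ 0.2492.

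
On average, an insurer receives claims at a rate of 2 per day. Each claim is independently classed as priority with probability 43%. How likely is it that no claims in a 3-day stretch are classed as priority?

Thinning: the claims that are classed as priority themselves form a Poisson process with rate 0.43 × 2 = 0.86 per day.
Over the interval, μ = 0.86 × 3 = 2.58 (a 3-day stretch = 3 days).
P(N = 0) = e^(−2.58) · 2.58^0/0! ≈ 0.0758.

0.0758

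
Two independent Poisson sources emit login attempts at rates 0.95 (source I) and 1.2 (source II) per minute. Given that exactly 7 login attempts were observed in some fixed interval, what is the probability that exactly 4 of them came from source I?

Given the total, each event is independently from source I with probability p = λ_I/(λ_I+λ_II) = 0.95/2.15 ≈ 0.4419.
So K ~ Binomial(7, 0.95/2.15): P(K = 4) = C(7,4) · (0.95/2.15)^4 · (1.2/2.15)^3 ≈ 0.2320.

0.2320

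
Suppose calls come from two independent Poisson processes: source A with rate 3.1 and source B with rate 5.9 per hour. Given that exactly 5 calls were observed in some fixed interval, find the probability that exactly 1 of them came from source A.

0.3181

Given the total, each event is independently from source A with probability p = λ_A/(λ_A+λ_B) = 3.1/9 ≈ 0.3444.
So K ~ Binomial(5, 3.1/9): P(K = 1) = C(5,1) · (3.1/9)^1 · (5.9/9)^4 ≈ 0.3181.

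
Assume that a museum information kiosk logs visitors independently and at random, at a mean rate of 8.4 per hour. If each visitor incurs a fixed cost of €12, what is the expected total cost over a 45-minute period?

€75.6

E[N] = 8.4 × 0.75 = 6.3 (a 45-minute period = 0.75 hours); E[cost] = 6.3 × €12 = €75.6.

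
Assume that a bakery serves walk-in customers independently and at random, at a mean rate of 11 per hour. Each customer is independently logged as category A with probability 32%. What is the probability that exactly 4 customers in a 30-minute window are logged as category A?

0.0688

Thinning: the customers that are logged as category A themselves form a Poisson process with rate 0.32 × 11 = 3.52 per hour.
Over the interval, μ = 3.52 × 0.5 = 1.76 (a 30-minute window = 0.5 hours).
P(N = 4) = e^(−1.76) · 1.76^4/4! ≈ 0.0688.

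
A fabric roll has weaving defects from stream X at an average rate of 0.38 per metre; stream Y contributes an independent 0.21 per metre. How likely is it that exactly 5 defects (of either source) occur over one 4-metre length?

0.0576

Independent Poisson processes superpose: combined rate λ = 0.38 + 0.21 = 0.59 per metre.
Over the interval, μ = 0.59 × 4 = 2.36 (a 4-metre length = 4 metres).
P(N = 5) = e^(−2.36) · 2.36^5/5! ≈ 0.0576.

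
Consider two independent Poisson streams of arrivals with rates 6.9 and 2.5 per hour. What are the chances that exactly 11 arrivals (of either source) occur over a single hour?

0.1049

Independent Poisson processes superpose: combined rate λ = 6.9 + 2.5 = 9.4 per hour.
So μ = 9.4.
P(N = 11) = e^(−9.4) · 9.4^11/11! ≈ 0.1049.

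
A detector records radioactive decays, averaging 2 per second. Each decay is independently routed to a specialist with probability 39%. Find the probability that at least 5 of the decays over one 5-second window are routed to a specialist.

0.3516

Thinning: the decays that are routed to a specialist themselves form a Poisson process with rate 0.39 × 2 = 0.78 per second.
Over the interval, μ = 0.78 × 5 = 3.9 (a 5-second window = 5 seconds).
P(N ≥ 5) = 1 − P(N ≤ 4) ≈ 0.3516.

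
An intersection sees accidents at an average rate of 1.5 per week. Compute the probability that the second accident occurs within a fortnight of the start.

Over the interval, μ = 1.5 × 2 = 3 (a fortnight = 2 weeks).
The second arrival falls in the interval iff at least 2 events occur there: P(S_2 ≤ t) = P(N ≥ 2) = 1 − P(N ≤ 1) ≈ 0.8009.

0.8009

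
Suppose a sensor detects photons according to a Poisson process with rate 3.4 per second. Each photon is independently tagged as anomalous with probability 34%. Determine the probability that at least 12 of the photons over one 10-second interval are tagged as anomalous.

Thinning: the photons that are tagged as anomalous themselves form a Poisson process with rate 0.34 × 3.4 = 1.156 per second.
Over the interval, μ = 1.156 × 10 = 11.56 (a 10-second interval = 10 seconds).
P(N ≥ 12) = 1 − P(N ≤ 11) ≈ 0.4873.

0.4873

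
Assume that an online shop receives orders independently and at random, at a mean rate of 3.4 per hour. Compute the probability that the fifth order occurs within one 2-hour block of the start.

Over the interval, μ = 3.4 × 2 = 6.8 (a 2-hour block = 2 hours).
The fifth arrival falls in the interval iff at least 5 events occur there: P(S_5 ≤ t) = P(N ≥ 5) = 1 − P(N ≤ 4) ≈ 0.8080.

0.8080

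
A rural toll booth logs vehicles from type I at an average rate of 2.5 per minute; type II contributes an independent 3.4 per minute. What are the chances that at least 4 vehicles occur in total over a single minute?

0.8396

Independent Poisson processes superpose: combined rate λ = 2.5 + 3.4 = 5.9 per minute.
So μ = 5.9.
P(N ≥ 4) = 1 − P(N ≤ 3) ≈ 0.8396.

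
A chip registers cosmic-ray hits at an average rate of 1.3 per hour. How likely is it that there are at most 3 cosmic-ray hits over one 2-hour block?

Over the interval, μ = 1.3 × 2 = 2.6 (a 2-hour block = 2 hours).
P(N ≤ 3) = Σ_{j=0}^{3} e^(−μ) μ^j/j! ≈ 0.7360.

0.7360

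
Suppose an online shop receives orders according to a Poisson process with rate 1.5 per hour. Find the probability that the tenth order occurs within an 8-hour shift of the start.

0.7576

Over the interval, μ = 1.5 × 8 = 12 (an 8-hour shift = 8 hours).
The tenth arrival falls in the interval iff at least 10 events occur there: P(S_10 ≤ t) = P(N ≥ 10) = 1 − P(N ≤ 9) ≈ 0.7576.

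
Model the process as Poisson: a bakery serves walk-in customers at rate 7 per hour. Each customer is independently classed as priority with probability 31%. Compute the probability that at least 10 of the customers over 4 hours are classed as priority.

Thinning: the customers that are classed as priority themselves form a Poisson process with rate 0.31 × 7 = 2.17 per hour.
Over the interval, μ = 2.17 × 4 = 8.68 (4 hours).
P(N ≥ 10) = 1 − P(N ≤ 9) ≈ 0.3705.

0.3705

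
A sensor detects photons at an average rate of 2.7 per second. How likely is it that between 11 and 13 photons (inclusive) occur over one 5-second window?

0.3070

Over the interval, μ = 2.7 × 5 = 13.5 (a 5-second window = 5 seconds).
P(11 ≤ N ≤ 13) = Σ_{j=11}^{13} e^(−13.5) · 13.5^j/j! ≈ 0.3070.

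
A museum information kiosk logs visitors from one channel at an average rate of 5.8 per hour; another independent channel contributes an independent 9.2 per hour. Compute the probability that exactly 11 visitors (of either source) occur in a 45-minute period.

Independent Poisson processes superpose: combined rate λ = 5.8 + 9.2 = 15 per hour.
Over the interval, μ = 15 × 0.75 = 11.25 (a 45-minute period = 0.75 hours).
P(N = 11) = e^(−11.25) · 11.25^11/11! ≈ 0.1190.

0.1190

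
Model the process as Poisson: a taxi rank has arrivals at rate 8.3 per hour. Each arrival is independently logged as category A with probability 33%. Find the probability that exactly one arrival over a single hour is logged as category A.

0.1770

Thinning: the arrivals that are logged as category A themselves form a Poisson process with rate 0.33 × 8.3 = 2.739 per hour.
So μ = 2.739.
P(N = 1) = e^(−2.739) · 2.739^1/1! ≈ 0.1770.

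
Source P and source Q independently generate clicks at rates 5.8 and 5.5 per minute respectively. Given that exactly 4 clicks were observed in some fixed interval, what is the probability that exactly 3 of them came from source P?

Given the total, each event is independently from source P with probability p = λ_P/(λ_P+λ_Q) = 5.8/11.3 ≈ 0.5133.
So K ~ Binomial(4, 5.8/11.3): P(K = 3) = C(4,3) · (5.8/11.3)^3 · (5.5/11.3)^1 ≈ 0.2633.

0.2633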